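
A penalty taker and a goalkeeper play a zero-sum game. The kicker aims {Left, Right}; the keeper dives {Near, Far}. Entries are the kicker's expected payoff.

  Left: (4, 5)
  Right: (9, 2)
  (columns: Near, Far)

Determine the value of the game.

37/8

Row minima: Left → 4, Right → 2; maximin = 4.
Column maxima: Near → 9, Far → 5; minimax = 5.
4 ≠ 5, so there is no saddle point; optimal play is mixed.
Let the kicker play Left with probability p. Expected payoff against Near: 4p + 9(1−p) = −5p + 9; against Far: 5p + 2(1−p) = 3p + 2.
Setting these equal: −5p + 9 = 3p + 2 ⇒ −8p = -7 ⇒ p = 7/8, and the value is (-5)·(7/8) + 9 = 37/8.
For the keeper: with q = P(Near), equating Left's and Right's payoffs gives −q + 5 = 7q + 2 ⇒ q = 3/8.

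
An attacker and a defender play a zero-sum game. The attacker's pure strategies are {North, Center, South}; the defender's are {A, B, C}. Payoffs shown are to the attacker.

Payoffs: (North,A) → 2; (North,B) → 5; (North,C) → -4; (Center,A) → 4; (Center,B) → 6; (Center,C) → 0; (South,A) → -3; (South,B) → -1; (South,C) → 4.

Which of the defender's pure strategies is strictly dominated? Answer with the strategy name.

A holds the attacker's payoff strictly below B in every row: 2 < 5, 4 < 6, -3 < -1.
So B is strictly dominated for the defender.

B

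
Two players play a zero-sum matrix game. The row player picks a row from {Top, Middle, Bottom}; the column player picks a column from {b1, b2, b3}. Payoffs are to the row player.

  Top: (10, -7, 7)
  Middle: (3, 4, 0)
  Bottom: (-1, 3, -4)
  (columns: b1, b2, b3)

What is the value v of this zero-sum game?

Row minima: Top → -7, Middle → 0, Bottom → -4; maximin = 0.
Column maxima: b1 → 10, b2 → 4, b3 → 7; minimax = 4.
0 ≠ 4, so there is no saddle point; optimal play is mixed.
Bottom is strictly dominated by Middle, so the row player never plays it.
b1 is strictly dominated by b3 (it gives the row player strictly more in every row), so the column player never plays it.
On the remaining 2×2 (Top, Middle vs b2, b3):
Let the row player play Top with probability p. Expected payoff against b2: (-7)p + 4(1−p) = −11p + 4; against b3: 7p + 0(1−p) = 7p.
Setting these equal: −11p + 4 = 7p ⇒ −18p = -4 ⇒ p = 2/9, and the value is (-11)·(2/9) + 4 = 14/9.
For the column player: with q = P(b2), equating Top's and Middle's payoffs gives −14q + 7 = 4q ⇒ q = 7/18.

14/9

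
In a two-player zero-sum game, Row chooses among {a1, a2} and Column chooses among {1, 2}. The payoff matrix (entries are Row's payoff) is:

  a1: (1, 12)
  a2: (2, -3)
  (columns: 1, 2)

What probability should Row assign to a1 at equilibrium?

Row minima: a1 → 1, a2 → -3; maximin = 1.
Column maxima: 1 → 2, 2 → 12; minimax = 2.
1 ≠ 2, so there is no saddle point; optimal play is mixed.
Let Row play a1 with probability p. Expected payoff against 1: 1p + 2(1−p) = −p + 2; against 2: 12p + (-3)(1−p) = 15p − 3.
Setting these equal: −p + 2 = 15p − 3 ⇒ −16p = -5 ⇒ p = 5/16, and the value is (-1)·(5/16) + 2 = 27/16.
For Column: with q = P(1), equating a1's and a2's payoffs gives −11q + 12 = 5q − 3 ⇒ q = 15/16.

5/16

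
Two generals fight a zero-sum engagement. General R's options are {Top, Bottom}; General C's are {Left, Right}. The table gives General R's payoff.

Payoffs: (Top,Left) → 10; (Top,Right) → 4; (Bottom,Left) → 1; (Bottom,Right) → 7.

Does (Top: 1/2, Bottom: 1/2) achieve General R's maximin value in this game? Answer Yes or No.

Against Left this mix gives (1/2)·10 + (1/2)·1 = 11/2.
Against Right this mix gives (1/2)·4 + (1/2)·7 = 11/2.
All of General C's active replies (Left, Right) yield 11/2, and no column does worse for General R. The mix makes General C indifferent and guarantees 11/2, so it is optimal.

Yes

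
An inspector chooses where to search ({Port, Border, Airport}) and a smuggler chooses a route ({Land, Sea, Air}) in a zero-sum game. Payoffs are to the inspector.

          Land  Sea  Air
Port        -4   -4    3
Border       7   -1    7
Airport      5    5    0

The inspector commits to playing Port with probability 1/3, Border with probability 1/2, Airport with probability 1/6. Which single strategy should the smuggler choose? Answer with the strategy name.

Sea

If the smuggler plays Land, the inspector's expected payoff is (1/3)·(-4) + (1/2)·7 + (1/6)·5 = 3.
If the smuggler plays Sea, the inspector's expected payoff is (1/3)·(-4) + (1/2)·(-1) + (1/6)·5 = -1.
If the smuggler plays Air, the inspector's expected payoff is (1/3)·3 + (1/2)·7 + (1/6)·0 = 9/2.
The smuggler minimizes the inspector's payoff; the smallest is -1, so the best response is Sea.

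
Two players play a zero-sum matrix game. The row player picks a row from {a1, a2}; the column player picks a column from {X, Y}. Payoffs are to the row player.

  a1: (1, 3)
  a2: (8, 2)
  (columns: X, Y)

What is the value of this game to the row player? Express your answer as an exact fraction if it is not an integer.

Row minima: a1 → 1, a2 → 2; maximin = 2.
Column maxima: X → 8, Y → 3; minimax = 3.
2 ≠ 3, so there is no saddle point; optimal play is mixed.
Let the row player play a1 with probability p. Expected payoff against X: 1p + 8(1−p) = −7p + 8; against Y: 3p + 2(1−p) = p + 2.
Setting these equal: −7p + 8 = p + 2 ⇒ −8p = -6 ⇒ p = 3/4, and the value is (-7)·(3/4) + 8 = 11/4.
For the column player: with q = P(X), equating a1's and a2's payoffs gives −2q + 3 = 6q + 2 ⇒ q = 1/8.

11/4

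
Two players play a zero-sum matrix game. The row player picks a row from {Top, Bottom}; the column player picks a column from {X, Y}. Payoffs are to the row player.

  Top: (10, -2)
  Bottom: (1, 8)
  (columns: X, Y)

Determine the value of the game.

82/19

Row minima: Top → -2, Bottom → 1; maximin = 1.
Column maxima: X → 10, Y → 8; minimax = 8.
1 ≠ 8, so there is no saddle point; optimal play is mixed.
Let the row player play Top with probability p. Expected payoff against X: 10p + 1(1−p) = 9p + 1; against Y: (-2)p + 8(1−p) = −10p + 8.
Setting these equal: 9p + 1 = −10p + 8 ⇒ 19p = 7 ⇒ p = 7/19, and the value is (9)·(7/19) + 1 = 82/19.
For the column player: with q = P(X), equating Top's and Bottom's payoffs gives 12q − 2 = −7q + 8 ⇒ q = 10/19.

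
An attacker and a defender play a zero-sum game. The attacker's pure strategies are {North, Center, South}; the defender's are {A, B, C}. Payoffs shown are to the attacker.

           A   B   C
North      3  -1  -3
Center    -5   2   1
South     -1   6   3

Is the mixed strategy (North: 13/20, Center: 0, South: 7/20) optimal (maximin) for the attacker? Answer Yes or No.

No

Against A this mix gives (13/20)·3 + (7/20)·(-1) = 8/5.
Against B this mix gives (13/20)·(-1) + (7/20)·6 = 29/20.
Against C this mix gives (13/20)·(-3) + (7/20)·3 = -9/10.
The defender will play C, holding the attacker to -9/10. Shifting weight toward the row that does better against C would raise this floor (the equalizing mix achieves 3/5 against both C and A), so the proposed strategy is not optimal.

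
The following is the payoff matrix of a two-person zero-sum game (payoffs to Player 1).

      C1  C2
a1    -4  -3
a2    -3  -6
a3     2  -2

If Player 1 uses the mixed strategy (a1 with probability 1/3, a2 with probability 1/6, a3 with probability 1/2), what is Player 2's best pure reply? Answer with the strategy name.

If Player 2 plays C1, Player 1's expected payoff is (1/3)·(-4) + (1/6)·(-3) + (1/2)·2 = -5/6.
If Player 2 plays C2, Player 1's expected payoff is (1/3)·(-3) + (1/6)·(-6) + (1/2)·(-2) = -3.
Player 2 minimizes Player 1's payoff; the smallest is -3, so the best response is C2.

C2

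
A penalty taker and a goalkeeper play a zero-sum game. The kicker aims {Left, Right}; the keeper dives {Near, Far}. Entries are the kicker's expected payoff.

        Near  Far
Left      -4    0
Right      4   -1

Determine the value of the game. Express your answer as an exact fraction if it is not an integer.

-4/9

Row minima: Left → -4, Right → -1; maximin = -1.
Column maxima: Near → 4, Far → 0; minimax = 0.
-1 ≠ 0, so there is no saddle point; optimal play is mixed.
Let the kicker play Left with probability p. Expected payoff against Near: (-4)p + 4(1−p) = −8p + 4; against Far: 0p + (-1)(1−p) = p − 1.
Setting these equal: −8p + 4 = p − 1 ⇒ −9p = -5 ⇒ p = 5/9, and the value is (-8)·(5/9) + 4 = -4/9.
For the keeper: with q = P(Near), equating Left's and Right's payoffs gives −4q = 5q − 1 ⇒ q = 1/9.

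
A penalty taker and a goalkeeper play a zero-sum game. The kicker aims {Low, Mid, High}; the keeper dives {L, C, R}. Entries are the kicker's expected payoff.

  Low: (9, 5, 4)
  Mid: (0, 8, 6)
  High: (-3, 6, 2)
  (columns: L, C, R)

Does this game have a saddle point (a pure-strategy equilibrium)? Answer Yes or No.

No

Row minima: Low → 4, Mid → 0, High → -3; maximin = 4.
Column maxima: L → 9, C → 8, R → 6; minimax = 6.
4 ≠ 6, so no pure-strategy equilibrium exists.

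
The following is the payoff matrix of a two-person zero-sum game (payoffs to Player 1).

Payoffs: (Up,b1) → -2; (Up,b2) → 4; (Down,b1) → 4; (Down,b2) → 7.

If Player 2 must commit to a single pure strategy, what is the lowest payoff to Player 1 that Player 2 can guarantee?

Column maxima: b1 → 4, b2 → 7.
The smallest of these is 4.

4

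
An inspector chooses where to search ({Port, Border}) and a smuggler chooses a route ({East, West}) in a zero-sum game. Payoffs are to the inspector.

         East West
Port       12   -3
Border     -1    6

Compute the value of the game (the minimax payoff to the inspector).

69/22

Row minima: Port → -3, Border → -1; maximin = -1.
Column maxima: East → 12, West → 6; minimax = 6.
-1 ≠ 6, so there is no saddle point; optimal play is mixed.
Let the inspector play Port with probability p. Expected payoff against East: 12p + (-1)(1−p) = 13p − 1; against West: (-3)p + 6(1−p) = −9p + 6.
Setting these equal: 13p − 1 = −9p + 6 ⇒ 22p = 7 ⇒ p = 7/22, and the value is (13)·(7/22) − 1 = 69/22.
For the smuggler: with q = P(East), equating Port's and Border's payoffs gives 15q − 3 = −7q + 6 ⇒ q = 9/22.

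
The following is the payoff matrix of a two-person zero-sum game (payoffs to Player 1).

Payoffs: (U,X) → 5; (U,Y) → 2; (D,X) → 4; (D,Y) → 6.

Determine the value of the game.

22/5

Row minima: U → 2, D → 4; maximin = 4.
Column maxima: X → 5, Y → 6; minimax = 5.
4 ≠ 5, so there is no saddle point; optimal play is mixed.
Let Player 1 play U with probability p. Expected payoff against X: 5p + 4(1−p) = p + 4; against Y: 2p + 6(1−p) = −4p + 6.
Setting these equal: p + 4 = −4p + 6 ⇒ 5p = 2 ⇒ p = 2/5, and the value is (1)·(2/5) + 4 = 22/5.
For Player 2: with q = P(X), equating U's and D's payoffs gives 3q + 2 = −2q + 6 ⇒ q = 4/5.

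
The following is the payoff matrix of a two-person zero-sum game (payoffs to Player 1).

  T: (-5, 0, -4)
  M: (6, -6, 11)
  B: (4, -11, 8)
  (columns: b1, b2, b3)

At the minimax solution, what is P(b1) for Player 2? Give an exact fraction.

Row minima: T → -5, M → -6, B → -11; maximin = -5.
Column maxima: b1 → 6, b2 → 0, b3 → 11; minimax = 0.
-5 ≠ 0, so there is no saddle point; optimal play is mixed.
B is strictly dominated by M, so Player 1 never plays it.
b3 is strictly dominated by b1 (it gives Player 1 strictly more in every row), so Player 2 never plays it.
On the remaining 2×2 (T, M vs b1, b2):
Let Player 1 play T with probability p. Expected payoff against b1: (-5)p + 6(1−p) = −11p + 6; against b2: 0p + (-6)(1−p) = 6p − 6.
Setting these equal: −11p + 6 = 6p − 6 ⇒ −17p = -12 ⇒ p = 12/17, and the value is (-11)·(12/17) + 6 = -30/17.
For Player 2: with q = P(b1), equating T's and M's payoffs gives −5q = 12q − 6 ⇒ q = 6/17.

6/17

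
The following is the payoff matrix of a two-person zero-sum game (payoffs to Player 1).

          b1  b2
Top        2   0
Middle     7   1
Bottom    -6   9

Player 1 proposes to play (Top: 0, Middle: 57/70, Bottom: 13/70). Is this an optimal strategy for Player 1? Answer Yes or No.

No

Against b1 this mix gives (57/70)·7 + (13/70)·(-6) = 321/70.
Against b2 this mix gives (57/70)·1 + (13/70)·9 = 87/35.
Player 2 will play b2, holding Player 1 to 87/35. Shifting weight toward the row that does better against b2 would raise this floor (the equalizing mix achieves 23/7 against both b2 and b1), so the proposed strategy is not optimal.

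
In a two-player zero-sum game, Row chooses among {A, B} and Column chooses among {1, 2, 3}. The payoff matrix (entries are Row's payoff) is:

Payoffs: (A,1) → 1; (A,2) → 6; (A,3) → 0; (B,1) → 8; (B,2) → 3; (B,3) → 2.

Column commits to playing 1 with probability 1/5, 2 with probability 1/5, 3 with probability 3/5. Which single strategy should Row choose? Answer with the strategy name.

B

Expected payoff of A: (1/5)·1 + (1/5)·6 + (3/5)·0 = 7/5.
Expected payoff of B: (1/5)·8 + (1/5)·3 + (3/5)·2 = 17/5.
The largest is 17/5, so Row's best response is B.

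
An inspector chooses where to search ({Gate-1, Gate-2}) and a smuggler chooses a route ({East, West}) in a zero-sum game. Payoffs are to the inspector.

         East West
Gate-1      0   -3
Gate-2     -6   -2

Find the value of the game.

-18/7

Row minima: Gate-1 → -3, Gate-2 → -6; maximin = -3.
Column maxima: East → 0, West → -2; minimax = -2.
-3 ≠ -2, so there is no saddle point; optimal play is mixed.
Let the inspector play Gate-1 with probability p. Expected payoff against East: 0p + (-6)(1−p) = 6p − 6; against West: (-3)p + (-2)(1−p) = −p − 2.
Setting these equal: 6p − 6 = −p − 2 ⇒ 7p = 4 ⇒ p = 4/7, and the value is (6)·(4/7) − 6 = -18/7.
For the smuggler: with q = P(East), equating Gate-1's and Gate-2's payoffs gives 3q − 3 = −4q − 2 ⇒ q = 1/7.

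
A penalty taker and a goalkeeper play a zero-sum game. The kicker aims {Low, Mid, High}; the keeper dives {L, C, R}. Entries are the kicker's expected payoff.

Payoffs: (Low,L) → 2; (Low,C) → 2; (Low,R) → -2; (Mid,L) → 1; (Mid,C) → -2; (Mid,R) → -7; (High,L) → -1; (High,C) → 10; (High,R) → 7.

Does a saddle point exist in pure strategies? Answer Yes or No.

No

Row minima: Low → -2, Mid → -7, High → -1; maximin = -1.
Column maxima: L → 2, C → 10, R → 7; minimax = 2.
-1 ≠ 2, so no pure-strategy equilibrium exists.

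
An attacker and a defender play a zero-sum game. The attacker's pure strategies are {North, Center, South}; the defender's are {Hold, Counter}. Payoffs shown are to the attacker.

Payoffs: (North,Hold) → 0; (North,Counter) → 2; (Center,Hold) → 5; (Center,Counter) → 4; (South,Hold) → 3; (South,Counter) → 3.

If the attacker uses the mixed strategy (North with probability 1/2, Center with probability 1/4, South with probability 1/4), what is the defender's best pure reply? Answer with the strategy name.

If the defender plays Hold, the attacker's expected payoff is (1/2)·0 + (1/4)·5 + (1/4)·3 = 2.
If the defender plays Counter, the attacker's expected payoff is (1/2)·2 + (1/4)·4 + (1/4)·3 = 11/4.
The defender minimizes the attacker's payoff; the smallest is 2, so the best response is Hold.

Hold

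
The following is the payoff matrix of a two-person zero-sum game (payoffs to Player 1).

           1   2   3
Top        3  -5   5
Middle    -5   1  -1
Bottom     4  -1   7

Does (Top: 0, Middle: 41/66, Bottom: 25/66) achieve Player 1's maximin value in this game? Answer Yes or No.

No

Against 1 this mix gives (41/66)·(-5) + (25/66)·4 = -35/22.
Against 2 this mix gives (41/66)·1 + (25/66)·(-1) = 8/33.
Against 3 this mix gives (41/66)·(-1) + (25/66)·7 = 67/33.
Player 2 will play 1, holding Player 1 to -35/22. Shifting weight toward the row that does better against 1 would raise this floor (the equalizing mix achieves -1/11 against both 1 and 2), so the proposed strategy is not optimal.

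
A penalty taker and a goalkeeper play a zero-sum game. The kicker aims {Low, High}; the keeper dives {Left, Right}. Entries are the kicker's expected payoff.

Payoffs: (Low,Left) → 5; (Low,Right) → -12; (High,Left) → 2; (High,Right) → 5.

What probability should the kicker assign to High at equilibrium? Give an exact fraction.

17/20

Row minima: Low → -12, High → 2; maximin = 2.
Column maxima: Left → 5, Right → 5; minimax = 5.
2 ≠ 5, so there is no saddle point; optimal play is mixed.
Let the kicker play Low with probability p. Expected payoff against Left: 5p + 2(1−p) = 3p + 2; against Right: (-12)p + 5(1−p) = −17p + 5.
Setting these equal: 3p + 2 = −17p + 5 ⇒ 20p = 3 ⇒ p = 3/20, and the value is (3)·(3/20) + 2 = 49/20.
For the keeper: with q = P(Left), equating Low's and High's payoffs gives 17q − 12 = −3q + 5 ⇒ q = 17/20.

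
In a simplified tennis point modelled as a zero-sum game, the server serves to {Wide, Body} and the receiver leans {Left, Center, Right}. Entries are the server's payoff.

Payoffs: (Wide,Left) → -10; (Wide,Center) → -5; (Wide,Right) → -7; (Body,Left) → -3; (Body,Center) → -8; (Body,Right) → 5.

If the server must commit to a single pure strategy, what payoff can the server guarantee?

Row minima: Wide → -10, Body → -8.
The best of these is -8.

-8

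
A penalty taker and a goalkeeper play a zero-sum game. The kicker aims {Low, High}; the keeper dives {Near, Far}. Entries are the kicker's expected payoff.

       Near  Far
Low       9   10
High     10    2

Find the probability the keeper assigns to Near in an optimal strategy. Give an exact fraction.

8/9

Row minima: Low → 9, High → 2; maximin = 9.
Column maxima: Near → 10, Far → 10; minimax = 10.
9 ≠ 10, so there is no saddle point; optimal play is mixed.
Let the kicker play Low with probability p. Expected payoff against Near: 9p + 10(1−p) = −p + 10; against Far: 10p + 2(1−p) = 8p + 2.
Setting these equal: −p + 10 = 8p + 2 ⇒ −9p = -8 ⇒ p = 8/9, and the value is (-1)·(8/9) + 10 = 82/9.
For the keeper: with q = P(Near), equating Low's and High's payoffs gives −q + 10 = 8q + 2 ⇒ q = 8/9.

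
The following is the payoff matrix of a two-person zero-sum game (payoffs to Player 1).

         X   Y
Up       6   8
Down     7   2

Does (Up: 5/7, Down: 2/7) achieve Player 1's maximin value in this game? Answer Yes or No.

Yes

Against X this mix gives (5/7)·6 + (2/7)·7 = 44/7.
Against Y this mix gives (5/7)·8 + (2/7)·2 = 44/7.
All of Player 2's active replies (X, Y) yield 44/7, and no column does worse for Player 1. The mix makes Player 2 indifferent and guarantees 44/7, so it is optimal.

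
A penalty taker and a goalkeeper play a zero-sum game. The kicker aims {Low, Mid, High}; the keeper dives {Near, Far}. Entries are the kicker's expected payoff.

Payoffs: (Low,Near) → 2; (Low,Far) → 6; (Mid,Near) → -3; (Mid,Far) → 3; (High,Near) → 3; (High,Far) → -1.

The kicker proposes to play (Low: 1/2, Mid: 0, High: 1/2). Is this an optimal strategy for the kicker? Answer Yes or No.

Against Near this mix gives (1/2)·2 + (1/2)·3 = 5/2.
Against Far this mix gives (1/2)·6 + (1/2)·(-1) = 5/2.
All of the keeper's active replies (Near, Far) yield 5/2, and no column does worse for the kicker. The mix makes the keeper indifferent and guarantees 5/2, so it is optimal.

Yes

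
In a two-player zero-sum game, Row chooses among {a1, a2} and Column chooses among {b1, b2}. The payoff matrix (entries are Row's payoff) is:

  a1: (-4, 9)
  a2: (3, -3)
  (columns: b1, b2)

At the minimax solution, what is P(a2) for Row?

13/19

Row minima: a1 → -4, a2 → -3; maximin = -3.
Column maxima: b1 → 3, b2 → 9; minimax = 3.
-3 ≠ 3, so there is no saddle point; optimal play is mixed.
Let Row play a1 with probability p. Expected payoff against b1: (-4)p + 3(1−p) = −7p + 3; against b2: 9p + (-3)(1−p) = 12p − 3.
Setting these equal: −7p + 3 = 12p − 3 ⇒ −19p = -6 ⇒ p = 6/19, and the value is (-7)·(6/19) + 3 = 15/19.
For Column: with q = P(b1), equating a1's and a2's payoffs gives −13q + 9 = 6q − 3 ⇒ q = 12/19.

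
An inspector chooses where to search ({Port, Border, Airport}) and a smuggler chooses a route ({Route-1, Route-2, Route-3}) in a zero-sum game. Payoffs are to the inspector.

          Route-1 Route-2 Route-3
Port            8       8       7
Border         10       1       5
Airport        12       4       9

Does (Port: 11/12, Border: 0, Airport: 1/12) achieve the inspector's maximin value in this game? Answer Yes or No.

No

Against Route-1 this mix gives (11/12)·8 + (1/12)·12 = 25/3.
Against Route-2 this mix gives (11/12)·8 + (1/12)·4 = 23/3.
Against Route-3 this mix gives (11/12)·7 + (1/12)·9 = 43/6.
The smuggler will play Route-3, holding the inspector to 43/6. Shifting weight toward the row that does better against Route-3 would raise this floor (the equalizing mix achieves 22/3 against both Route-3 and Route-2), so the proposed strategy is not optimal.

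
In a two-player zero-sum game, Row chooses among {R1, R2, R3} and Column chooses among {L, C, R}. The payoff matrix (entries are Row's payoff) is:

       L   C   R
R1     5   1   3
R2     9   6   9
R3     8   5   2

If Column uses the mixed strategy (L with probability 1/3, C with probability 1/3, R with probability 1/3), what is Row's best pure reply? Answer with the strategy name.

R2

Expected payoff of R1: (1/3)·5 + (1/3)·1 + (1/3)·3 = 3.
Expected payoff of R2: (1/3)·9 + (1/3)·6 + (1/3)·9 = 8.
Expected payoff of R3: (1/3)·8 + (1/3)·5 + (1/3)·2 = 5.
The largest is 8, so Row's best response is R2.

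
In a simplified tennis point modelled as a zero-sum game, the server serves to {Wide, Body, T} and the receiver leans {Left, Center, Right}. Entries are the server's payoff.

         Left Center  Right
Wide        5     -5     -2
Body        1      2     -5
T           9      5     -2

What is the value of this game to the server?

Row minima: Wide → -5, Body → -5, T → -2; maximin = -2.
Column maxima: Left → 9, Center → 5, Right → -2; minimax = -2.
Since maximin = minimax = -2, there is a saddle point and the value is -2.

-2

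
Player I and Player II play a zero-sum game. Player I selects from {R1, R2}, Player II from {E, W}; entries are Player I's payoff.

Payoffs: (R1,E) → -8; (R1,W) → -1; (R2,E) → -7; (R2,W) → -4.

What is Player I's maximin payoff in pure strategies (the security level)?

-7

Row minima: R1 → -8, R2 → -7.
The best of these is -7.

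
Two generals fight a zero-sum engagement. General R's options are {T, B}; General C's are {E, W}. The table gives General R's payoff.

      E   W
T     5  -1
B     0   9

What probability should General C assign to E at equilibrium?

Row minima: T → -1, B → 0; maximin = 0.
Column maxima: E → 5, W → 9; minimax = 5.
0 ≠ 5, so there is no saddle point; optimal play is mixed.
Let General R play T with probability p. Expected payoff against E: 5p + 0(1−p) = 5p; against W: (-1)p + 9(1−p) = −10p + 9.
Setting these equal: 5p = −10p + 9 ⇒ 15p = 9 ⇒ p = 3/5, and the value is (5)·(3/5) = 3.
For General C: with q = P(E), equating T's and B's payoffs gives 6q − 1 = −9q + 9 ⇒ q = 2/3.

2/3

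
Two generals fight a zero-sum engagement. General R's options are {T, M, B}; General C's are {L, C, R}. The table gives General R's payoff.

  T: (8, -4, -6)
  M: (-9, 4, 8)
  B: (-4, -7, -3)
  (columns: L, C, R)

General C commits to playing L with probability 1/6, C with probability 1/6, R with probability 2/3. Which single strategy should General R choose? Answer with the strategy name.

Expected payoff of T: (1/6)·8 + (1/6)·(-4) + (2/3)·(-6) = -10/3.
Expected payoff of M: (1/6)·(-9) + (1/6)·4 + (2/3)·8 = 9/2.
Expected payoff of B: (1/6)·(-4) + (1/6)·(-7) + (2/3)·(-3) = -23/6.
The largest is 9/2, so General R's best response is M.

M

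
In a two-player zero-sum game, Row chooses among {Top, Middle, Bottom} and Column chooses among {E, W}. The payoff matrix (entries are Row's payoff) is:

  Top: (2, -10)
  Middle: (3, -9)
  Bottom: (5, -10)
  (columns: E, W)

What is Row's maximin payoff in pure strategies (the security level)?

-9

Row minima: Top → -10, Middle → -9, Bottom → -10.
The best of these is -9.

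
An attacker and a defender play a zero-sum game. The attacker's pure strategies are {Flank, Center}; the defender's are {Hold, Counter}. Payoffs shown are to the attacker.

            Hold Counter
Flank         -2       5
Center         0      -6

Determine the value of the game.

Row minima: Flank → -2, Center → -6; maximin = -2.
Column maxima: Hold → 0, Counter → 5; minimax = 0.
-2 ≠ 0, so there is no saddle point; optimal play is mixed.
Let the attacker play Flank with probability p. Expected payoff against Hold: (-2)p + 0(1−p) = −2p; against Counter: 5p + (-6)(1−p) = 11p − 6.
Setting these equal: −2p = 11p − 6 ⇒ −13p = -6 ⇒ p = 6/13, and the value is (-2)·(6/13) = -12/13.
For the defender: with q = P(Hold), equating Flank's and Center's payoffs gives −7q + 5 = 6q − 6 ⇒ q = 11/13.

-12/13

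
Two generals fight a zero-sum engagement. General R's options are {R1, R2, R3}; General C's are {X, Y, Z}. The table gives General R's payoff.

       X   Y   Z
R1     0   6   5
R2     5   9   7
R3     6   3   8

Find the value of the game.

39/7

Row minima: R1 → 0, R2 → 5, R3 → 3; maximin = 5.
Column maxima: X → 6, Y → 9, Z → 8; minimax = 6.
5 ≠ 6, so there is no saddle point; optimal play is mixed.
R1 is strictly dominated by R2, so General R never plays it.
Z is strictly dominated by X (it gives General R strictly more in every row), so General C never plays it.
On the remaining 2×2 (R2, R3 vs X, Y):
Let General R play R2 with probability p. Expected payoff against X: 5p + 6(1−p) = −p + 6; against Y: 9p + 3(1−p) = 6p + 3.
Setting these equal: −p + 6 = 6p + 3 ⇒ −7p = -3 ⇒ p = 3/7, and the value is (-1)·(3/7) + 6 = 39/7.
For General C: with q = P(X), equating R2's and R3's payoffs gives −4q + 9 = 3q + 3 ⇒ q = 6/7.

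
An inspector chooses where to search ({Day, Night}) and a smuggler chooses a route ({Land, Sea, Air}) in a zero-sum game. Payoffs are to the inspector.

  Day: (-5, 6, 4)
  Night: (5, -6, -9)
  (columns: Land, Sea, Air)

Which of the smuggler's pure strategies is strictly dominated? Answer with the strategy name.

Air holds the inspector's payoff strictly below Sea in every row: 4 < 6, -9 < -6.
So Sea is strictly dominated for the smuggler.

Sea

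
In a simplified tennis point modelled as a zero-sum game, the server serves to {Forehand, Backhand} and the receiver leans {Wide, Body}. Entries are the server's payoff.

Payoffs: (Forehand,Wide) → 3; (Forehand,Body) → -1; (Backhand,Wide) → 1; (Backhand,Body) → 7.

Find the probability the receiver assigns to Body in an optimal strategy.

1/5

Row minima: Forehand → -1, Backhand → 1; maximin = 1.
Column maxima: Wide → 3, Body → 7; minimax = 3.
1 ≠ 3, so there is no saddle point; optimal play is mixed.
Let the server play Forehand with probability p. Expected payoff against Wide: 3p + 1(1−p) = 2p + 1; against Body: (-1)p + 7(1−p) = −8p + 7.
Setting these equal: 2p + 1 = −8p + 7 ⇒ 10p = 6 ⇒ p = 3/5, and the value is (2)·(3/5) + 1 = 11/5.
For the receiver: with q = P(Wide), equating Forehand's and Backhand's payoffs gives 4q − 1 = −6q + 7 ⇒ q = 4/5.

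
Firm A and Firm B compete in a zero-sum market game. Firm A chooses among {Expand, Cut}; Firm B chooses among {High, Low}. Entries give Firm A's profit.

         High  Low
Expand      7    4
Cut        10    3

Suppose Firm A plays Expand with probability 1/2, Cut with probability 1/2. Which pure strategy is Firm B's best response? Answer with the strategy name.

If Firm B plays High, Firm A's expected payoff is (1/2)·7 + (1/2)·10 = 17/2.
If Firm B plays Low, Firm A's expected payoff is (1/2)·4 + (1/2)·3 = 7/2.
Firm B minimizes Firm A's payoff; the smallest is 7/2, so the best response is Low.

Low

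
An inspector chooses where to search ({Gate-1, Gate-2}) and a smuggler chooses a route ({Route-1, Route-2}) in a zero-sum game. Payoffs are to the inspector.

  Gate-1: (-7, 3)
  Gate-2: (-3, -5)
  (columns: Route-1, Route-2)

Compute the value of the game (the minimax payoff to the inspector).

Row minima: Gate-1 → -7, Gate-2 → -5; maximin = -5.
Column maxima: Route-1 → -3, Route-2 → 3; minimax = -3.
-5 ≠ -3, so there is no saddle point; optimal play is mixed.
Let the inspector play Gate-1 with probability p. Expected payoff against Route-1: (-7)p + (-3)(1−p) = −4p − 3; against Route-2: 3p + (-5)(1−p) = 8p − 5.
Setting these equal: −4p − 3 = 8p − 5 ⇒ −12p = -2 ⇒ p = 1/6, and the value is (-4)·(1/6) − 3 = -11/3.
For the smuggler: with q = P(Route-1), equating Gate-1's and Gate-2's payoffs gives −10q + 3 = 2q − 5 ⇒ q = 2/3.

-11/3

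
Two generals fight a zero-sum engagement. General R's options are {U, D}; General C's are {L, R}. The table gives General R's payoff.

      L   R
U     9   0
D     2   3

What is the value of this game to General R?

Row minima: U → 0, D → 2; maximin = 2.
Column maxima: L → 9, R → 3; minimax = 3.
2 ≠ 3, so there is no saddle point; optimal play is mixed.
Let General R play U with probability p. Expected payoff against L: 9p + 2(1−p) = 7p + 2; against R: 0p + 3(1−p) = −3p + 3.
Setting these equal: 7p + 2 = −3p + 3 ⇒ 10p = 1 ⇒ p = 1/10, and the value is (7)·(1/10) + 2 = 27/10.
For General C: with q = P(L), equating U's and D's payoffs gives 9q = −q + 3 ⇒ q = 3/10.

27/10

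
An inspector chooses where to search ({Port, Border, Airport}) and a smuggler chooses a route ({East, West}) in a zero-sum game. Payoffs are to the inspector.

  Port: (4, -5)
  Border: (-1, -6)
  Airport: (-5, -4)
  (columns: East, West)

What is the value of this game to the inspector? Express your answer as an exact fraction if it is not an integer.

-41/10

Row minima: Port → -5, Border → -6, Airport → -5; maximin = -5.
Column maxima: East → 4, West → -4; minimax = -4.
-5 ≠ -4, so there is no saddle point; optimal play is mixed.
Border is strictly dominated by Port, so the inspector never plays it.
On the remaining 2×2 (Port, Airport vs East, West):
Let the inspector play Port with probability p. Expected payoff against East: 4p + (-5)(1−p) = 9p − 5; against West: (-5)p + (-4)(1−p) = −p − 4.
Setting these equal: 9p − 5 = −p − 4 ⇒ 10p = 1 ⇒ p = 1/10, and the value is (9)·(1/10) − 5 = -41/10.
For the smuggler: with q = P(East), equating Port's and Airport's payoffs gives 9q − 5 = −q − 4 ⇒ q = 1/10.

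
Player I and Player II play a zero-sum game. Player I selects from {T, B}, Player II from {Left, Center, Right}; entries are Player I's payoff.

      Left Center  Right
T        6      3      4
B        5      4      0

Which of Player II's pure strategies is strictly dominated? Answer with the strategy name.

Center holds Player I's payoff strictly below Left in every row: 3 < 6, 4 < 5.
So Left is strictly dominated for Player II.

Left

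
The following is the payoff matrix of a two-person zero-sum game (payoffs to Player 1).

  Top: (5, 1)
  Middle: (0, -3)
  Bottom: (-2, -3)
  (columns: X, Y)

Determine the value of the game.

1

Row minima: Top → 1, Middle → -3, Bottom → -3; maximin = 1.
Column maxima: X → 5, Y → 1; minimax = 1.
Since maximin = minimax = 1, there is a saddle point and the value is 1.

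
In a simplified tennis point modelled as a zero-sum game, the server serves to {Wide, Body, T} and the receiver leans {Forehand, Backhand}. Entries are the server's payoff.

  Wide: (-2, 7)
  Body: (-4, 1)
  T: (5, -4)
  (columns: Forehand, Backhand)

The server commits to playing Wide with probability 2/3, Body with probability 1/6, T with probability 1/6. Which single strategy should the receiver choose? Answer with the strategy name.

Forehand

If the receiver plays Forehand, the server's expected payoff is (2/3)·(-2) + (1/6)·(-4) + (1/6)·5 = -7/6.
If the receiver plays Backhand, the server's expected payoff is (2/3)·7 + (1/6)·1 + (1/6)·(-4) = 25/6.
The receiver minimizes the server's payoff; the smallest is -7/6, so the best response is Forehand.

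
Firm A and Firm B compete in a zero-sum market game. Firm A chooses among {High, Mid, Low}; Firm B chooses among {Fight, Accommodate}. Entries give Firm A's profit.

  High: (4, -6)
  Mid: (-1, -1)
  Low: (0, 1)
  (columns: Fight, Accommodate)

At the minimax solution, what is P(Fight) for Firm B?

Row minima: High → -6, Mid → -1, Low → 0; maximin = 0.
Column maxima: Fight → 4, Accommodate → 1; minimax = 1.
0 ≠ 1, so there is no saddle point; optimal play is mixed.
Mid is strictly dominated by Low, so Firm A never plays it.
On the remaining 2×2 (High, Low vs Fight, Accommodate):
Let Firm A play High with probability p. Expected payoff against Fight: 4p + 0(1−p) = 4p; against Accommodate: (-6)p + 1(1−p) = −7p + 1.
Setting these equal: 4p = −7p + 1 ⇒ 11p = 1 ⇒ p = 1/11, and the value is (4)·(1/11) = 4/11.
For Firm B: with q = P(Fight), equating High's and Low's payoffs gives 10q − 6 = −q + 1 ⇒ q = 7/11.

7/11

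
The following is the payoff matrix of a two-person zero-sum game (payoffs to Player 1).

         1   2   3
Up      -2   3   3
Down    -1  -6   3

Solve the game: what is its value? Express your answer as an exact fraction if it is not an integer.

Row minima: Up → -2, Down → -6; maximin = -2.
Column maxima: 1 → -1, 2 → 3, 3 → 3; minimax = -1.
-2 ≠ -1, so there is no saddle point; optimal play is mixed.
3 is strictly dominated by 1 (it gives Player 1 strictly more in every row), so Player 2 never plays it.
On the remaining 2×2 (Up, Down vs 1, 2):
Let Player 1 play Up with probability p. Expected payoff against 1: (-2)p + (-1)(1−p) = −p − 1; against 2: 3p + (-6)(1−p) = 9p − 6.
Setting these equal: −p − 1 = 9p − 6 ⇒ −10p = -5 ⇒ p = 1/2, and the value is (-1)·(1/2) − 1 = -3/2.
For Player 2: with q = P(1), equating Up's and Down's payoffs gives −5q + 3 = 5q − 6 ⇒ q = 9/10.

-3/2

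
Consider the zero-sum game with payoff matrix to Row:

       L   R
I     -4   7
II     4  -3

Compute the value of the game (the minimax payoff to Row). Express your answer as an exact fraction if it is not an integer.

Row minima: I → -4, II → -3; maximin = -3.
Column maxima: L → 4, R → 7; minimax = 4.
-3 ≠ 4, so there is no saddle point; optimal play is mixed.
Let Row play I with probability p. Expected payoff against L: (-4)p + 4(1−p) = −8p + 4; against R: 7p + (-3)(1−p) = 10p − 3.
Setting these equal: −8p + 4 = 10p − 3 ⇒ −18p = -7 ⇒ p = 7/18, and the value is (-8)·(7/18) + 4 = 8/9.
For Column: with q = P(L), equating I's and II's payoffs gives −11q + 7 = 7q − 3 ⇒ q = 5/9.

8/9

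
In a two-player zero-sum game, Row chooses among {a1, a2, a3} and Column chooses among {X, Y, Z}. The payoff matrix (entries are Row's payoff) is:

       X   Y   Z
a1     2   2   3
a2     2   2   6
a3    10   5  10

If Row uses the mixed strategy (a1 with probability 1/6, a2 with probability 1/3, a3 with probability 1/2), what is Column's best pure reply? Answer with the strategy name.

Y

If Column plays X, Row's expected payoff is (1/6)·2 + (1/3)·2 + (1/2)·10 = 6.
If Column plays Y, Row's expected payoff is (1/6)·2 + (1/3)·2 + (1/2)·5 = 7/2.
If Column plays Z, Row's expected payoff is (1/6)·3 + (1/3)·6 + (1/2)·10 = 15/2.
Column minimizes Row's payoff; the smallest is 7/2, so the best response is Y.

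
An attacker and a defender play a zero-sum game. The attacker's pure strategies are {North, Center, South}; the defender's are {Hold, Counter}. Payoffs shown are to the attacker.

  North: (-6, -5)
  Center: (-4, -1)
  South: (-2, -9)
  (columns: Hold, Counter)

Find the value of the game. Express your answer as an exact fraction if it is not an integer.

-17/5

Row minima: North → -6, Center → -4, South → -9; maximin = -4.
Column maxima: Hold → -2, Counter → -1; minimax = -2.
-4 ≠ -2, so there is no saddle point; optimal play is mixed.
North is strictly dominated by Center, so the attacker never plays it.
On the remaining 2×2 (Center, South vs Hold, Counter):
Let the attacker play Center with probability p. Expected payoff against Hold: (-4)p + (-2)(1−p) = −2p − 2; against Counter: (-1)p + (-9)(1−p) = 8p − 9.
Setting these equal: −2p − 2 = 8p − 9 ⇒ −10p = -7 ⇒ p = 7/10, and the value is (-2)·(7/10) − 2 = -17/5.
For the defender: with q = P(Hold), equating Center's and South's payoffs gives −3q − 1 = 7q − 9 ⇒ q = 4/5.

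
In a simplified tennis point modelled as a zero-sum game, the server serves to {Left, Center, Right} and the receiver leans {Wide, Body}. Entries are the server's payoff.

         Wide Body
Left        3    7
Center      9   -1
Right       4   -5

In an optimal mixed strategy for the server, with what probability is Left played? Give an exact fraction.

5/7

Row minima: Left → 3, Center → -1, Right → -5; maximin = 3.
Column maxima: Wide → 9, Body → 7; minimax = 7.
3 ≠ 7, so there is no saddle point; optimal play is mixed.
Right is strictly dominated by Center, so the server never plays it.
On the remaining 2×2 (Left, Center vs Wide, Body):
Let the server play Left with probability p. Expected payoff against Wide: 3p + 9(1−p) = −6p + 9; against Body: 7p + (-1)(1−p) = 8p − 1.
Setting these equal: −6p + 9 = 8p − 1 ⇒ −14p = -10 ⇒ p = 5/7, and the value is (-6)·(5/7) + 9 = 33/7.
For the receiver: with q = P(Wide), equating Left's and Center's payoffs gives −4q + 7 = 10q − 1 ⇒ q = 4/7.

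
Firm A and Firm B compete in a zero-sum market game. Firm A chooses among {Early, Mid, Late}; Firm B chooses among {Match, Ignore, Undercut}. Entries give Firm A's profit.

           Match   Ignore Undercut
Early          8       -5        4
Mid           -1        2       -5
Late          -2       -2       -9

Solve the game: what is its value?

Row minima: Early → -5, Mid → -5, Late → -9; maximin = -5.
Column maxima: Match → 8, Ignore → 2, Undercut → 4; minimax = 2.
-5 ≠ 2, so there is no saddle point; optimal play is mixed.
Late is strictly dominated by Mid, so Firm A never plays it.
Match is strictly dominated by Undercut (it gives Firm A strictly more in every row), so Firm B never plays it.
On the remaining 2×2 (Early, Mid vs Ignore, Undercut):
Let Firm A play Early with probability p. Expected payoff against Ignore: (-5)p + 2(1−p) = −7p + 2; against Undercut: 4p + (-5)(1−p) = 9p − 5.
Setting these equal: −7p + 2 = 9p − 5 ⇒ −16p = -7 ⇒ p = 7/16, and the value is (-7)·(7/16) + 2 = -17/16.
For Firm B: with q = P(Ignore), equating Early's and Mid's payoffs gives −9q + 4 = 7q − 5 ⇒ q = 9/16.

-17/16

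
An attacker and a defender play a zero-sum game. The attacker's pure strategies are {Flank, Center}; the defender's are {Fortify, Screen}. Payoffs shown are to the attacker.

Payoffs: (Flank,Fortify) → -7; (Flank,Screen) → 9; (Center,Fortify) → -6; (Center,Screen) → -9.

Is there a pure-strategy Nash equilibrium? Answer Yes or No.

No

Row minima: Flank → -7, Center → -9; maximin = -7.
Column maxima: Fortify → -6, Screen → 9; minimax = -6.
-7 ≠ -6, so no pure-strategy equilibrium exists.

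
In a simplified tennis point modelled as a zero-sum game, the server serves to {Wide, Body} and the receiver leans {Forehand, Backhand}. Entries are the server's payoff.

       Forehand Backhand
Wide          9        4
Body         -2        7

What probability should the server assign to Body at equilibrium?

5/14

Row minima: Wide → 4, Body → -2; maximin = 4.
Column maxima: Forehand → 9, Backhand → 7; minimax = 7.
4 ≠ 7, so there is no saddle point; optimal play is mixed.
Let the server play Wide with probability p. Expected payoff against Forehand: 9p + (-2)(1−p) = 11p − 2; against Backhand: 4p + 7(1−p) = −3p + 7.
Setting these equal: 11p − 2 = −3p + 7 ⇒ 14p = 9 ⇒ p = 9/14, and the value is (11)·(9/14) − 2 = 71/14.
For the receiver: with q = P(Forehand), equating Wide's and Body's payoffs gives 5q + 4 = −9q + 7 ⇒ q = 3/14.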